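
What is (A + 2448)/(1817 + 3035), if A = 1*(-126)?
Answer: 1161/2426 ≈ 0.47857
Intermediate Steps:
A = -126
(A + 2448)/(1817 + 3035) = (-126 + 2448)/(1817 + 3035) = 2322/4852 = 2322*(1/4852) = 1161/2426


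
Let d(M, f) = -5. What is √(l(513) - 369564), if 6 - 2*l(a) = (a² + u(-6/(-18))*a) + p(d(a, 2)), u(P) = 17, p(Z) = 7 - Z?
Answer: 6*I*√14042 ≈ 710.99*I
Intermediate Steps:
l(a) = -3 - 17*a/2 - a²/2 (l(a) = 3 - ((a² + 17*a) + (7 - 1*(-5)))/2 = 3 - ((a² + 17*a) + (7 + 5))/2 = 3 - ((a² + 17*a) + 12)/2 = 3 - (12 + a² + 17*a)/2 = 3 + (-6 - 17*a/2 - a²/2) = -3 - 17*a/2 - a²/2)
√(l(513) - 369564) = √((-3 - 17/2*513 - ½*513²) - 369564) = √((-3 - 8721/2 - ½*263169) - 369564) = √((-3 - 8721/2 - 263169/2) - 369564) = √(-135948 - 369564) = √(-505512) = 6*I*√14042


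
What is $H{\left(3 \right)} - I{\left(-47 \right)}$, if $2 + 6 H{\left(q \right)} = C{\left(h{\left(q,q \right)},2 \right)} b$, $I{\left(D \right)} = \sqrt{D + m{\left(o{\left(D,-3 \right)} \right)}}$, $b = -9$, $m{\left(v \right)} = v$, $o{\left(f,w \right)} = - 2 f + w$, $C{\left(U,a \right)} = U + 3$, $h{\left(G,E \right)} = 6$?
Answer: $- \frac{83}{6} - 2 \sqrt{11} \approx -20.467$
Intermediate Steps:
$C{\left(U,a \right)} = 3 + U$
$o{\left(f,w \right)} = w - 2 f$
$I{\left(D \right)} = \sqrt{-3 - D}$ ($I{\left(D \right)} = \sqrt{D - \left(3 + 2 D\right)} = \sqrt{-3 - D}$)
$H{\left(q \right)} = - \frac{83}{6}$ ($H{\left(q \right)} = - \frac{1}{3} + \frac{\left(3 + 6\right) \left(-9\right)}{6} = - \frac{1}{3} + \frac{9 \left(-9\right)}{6} = - \frac{1}{3} + \frac{1}{6} \left(-81\right) = - \frac{1}{3} - \frac{27}{2} = - \frac{83}{6}$)
$H{\left(3 \right)} - I{\left(-47 \right)} = - \frac{83}{6} - \sqrt{-3 - -47} = - \frac{83}{6} - \sqrt{-3 + 47} = - \frac{83}{6} - \sqrt{44} = - \frac{83}{6} - 2 \sqrt{11}$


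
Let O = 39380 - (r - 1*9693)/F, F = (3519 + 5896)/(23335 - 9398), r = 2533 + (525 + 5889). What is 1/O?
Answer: 1345/54451386 ≈ 2.4701e-5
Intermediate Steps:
r = 8947 (r = 2533 + 6414 = 8947)
F = 1345/1991 (F = 9415/13937 = 9415*(1/13937) = 1345/1991 ≈ 0.67554)
O = 54451386/1345 (O = 39380 - (8947 - 1*9693)/1345/1991 = 39380 - (8947 - 9693)*1991/1345 = 39380 - (-746)*1991/1345 = 39380 - 1*(-1485286/1345) = 39380 + 1485286/1345 = 54451386/1345 ≈ 40484.)
1/O = 1/(54451386/1345) = 1345/54451386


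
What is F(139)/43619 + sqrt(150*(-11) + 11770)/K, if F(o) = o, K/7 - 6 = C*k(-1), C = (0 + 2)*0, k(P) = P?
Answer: 139/43619 + sqrt(2530)/21 ≈ 2.3984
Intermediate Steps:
C = 0 (C = 2*0 = 0)
K = 42 (K = 42 + 7*(0*(-1)) = 42 + 7*0 = 42 + 0 = 42)
F(139)/43619 + sqrt(150*(-11) + 11770)/K = 139/43619 + sqrt(150*(-11) + 11770)/42 = 139*(1/43619) + sqrt(-1650 + 11770)*(1/42) = 139/43619 + sqrt(10120)*(1/42) = 139/43619 + (2*sqrt(2530))*(1/42) = 139/43619 + sqrt(2530)/21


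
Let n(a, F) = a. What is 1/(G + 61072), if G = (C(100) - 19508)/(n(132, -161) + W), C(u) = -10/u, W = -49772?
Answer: 496400/30316335881 ≈ 1.6374e-5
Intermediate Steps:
G = 195081/496400 (G = (-10/100 - 19508)/(132 - 49772) = (-10*1/100 - 19508)/(-49640) = (-1/10 - 19508)*(-1/49640) = -195081/10*(-1/49640) = 195081/496400 ≈ 0.39299)
1/(G + 61072) = 1/(195081/496400 + 61072) = 1/(30316335881/496400) = 496400/30316335881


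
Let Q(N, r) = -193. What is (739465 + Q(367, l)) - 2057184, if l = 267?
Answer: -1317912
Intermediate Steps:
(739465 + Q(367, l)) - 2057184 = (739465 - 193) - 2057184 = 739272 - 2057184 = -1317912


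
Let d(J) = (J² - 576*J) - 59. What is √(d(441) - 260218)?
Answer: 2*I*√79953 ≈ 565.52*I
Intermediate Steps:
d(J) = -59 + J² - 576*J
√(d(441) - 260218) = √((-59 + 441² - 576*441) - 260218) = √((-59 + 194481 - 254016) - 260218) = √(-59594 - 260218) = √(-319812) = 2*I*√79953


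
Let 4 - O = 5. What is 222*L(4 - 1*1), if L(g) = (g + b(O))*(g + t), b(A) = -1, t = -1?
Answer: 888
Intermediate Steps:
O = -1 (O = 4 - 1*5 = 4 - 5 = -1)
L(g) = (-1 + g)² (L(g) = (g - 1)*(g - 1) = (-1 + g)*(-1 + g) = (-1 + g)²)
222*L(4 - 1*1) = 222*(1 + (4 - 1*1)² - 2*(4 - 1*1)) = 222*(1 + (4 - 1)² - 2*(4 - 1)) = 222*(1 + 3² - 2*3) = 222*(1 + 9 - 6) = 222*4 = 888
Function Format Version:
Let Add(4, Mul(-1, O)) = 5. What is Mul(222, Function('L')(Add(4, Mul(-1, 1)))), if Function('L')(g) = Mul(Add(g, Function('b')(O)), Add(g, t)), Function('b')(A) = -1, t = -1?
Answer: 888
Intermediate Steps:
O = -1 (O = Add(4, Mul(-1, 5)) = Add(4, -5) = -1)
Function('L')(g) = Pow(Add(-1, g), 2) (Function('L')(g) = Mul(Add(g, -1), Add(g, -1)) = Mul(Add(-1, g), Add(-1, g)) = Pow(Add(-1, g), 2))
Mul(222, Function('L')(Add(4, Mul(-1, 1)))) = Mul(222, Add(1, Pow(Add(4, Mul(-1, 1)), 2), Mul(-2, Add(4, Mul(-1, 1))))) = Mul(222, Add(1, Pow(Add(4, -1), 2), Mul(-2, Add(4, -1)))) = Mul(222, Add(1, Pow(3, 2), Mul(-2, 3))) = Mul(222, Add(1, 9, -6)) = Mul(222, 4) = 888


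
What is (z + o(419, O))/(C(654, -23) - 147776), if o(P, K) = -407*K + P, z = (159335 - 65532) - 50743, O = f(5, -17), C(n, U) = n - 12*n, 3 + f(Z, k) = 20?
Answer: -3656/15497 ≈ -0.23592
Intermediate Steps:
f(Z, k) = 17 (f(Z, k) = -3 + 20 = 17)
C(n, U) = -11*n
O = 17
z = 43060 (z = 93803 - 50743 = 43060)
o(P, K) = P - 407*K
(z + o(419, O))/(C(654, -23) - 147776) = (43060 + (419 - 407*17))/(-11*654 - 147776) = (43060 + (419 - 6919))/(-7194 - 147776) = (43060 - 6500)/(-154970) = 36560*(-1/154970) = -3656/15497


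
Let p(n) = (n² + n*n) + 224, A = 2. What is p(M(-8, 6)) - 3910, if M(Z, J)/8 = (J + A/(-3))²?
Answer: 8090042/81 ≈ 99877.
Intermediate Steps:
M(Z, J) = 8*(-⅔ + J)² (M(Z, J) = 8*(J + 2/(-3))² = 8*(J + 2*(-⅓))² = 8*(J - ⅔)² = 8*(-⅔ + J)²)
p(n) = 224 + 2*n² (p(n) = (n² + n²) + 224 = 2*n² + 224 = 224 + 2*n²)
p(M(-8, 6)) - 3910 = (224 + 2*(8*(-2 + 3*6)²/9)²) - 3910 = (224 + 2*(8*(-2 + 18)²/9)²) - 3910 = (224 + 2*((8/9)*16²)²) - 3910 = (224 + 2*((8/9)*256)²) - 3910 = (224 + 2*(2048/9)²) - 3910 = (224 + 2*(4194304/81)) - 3910 = (224 + 8388608/81) - 3910 = 8406752/81 - 3910 = 8090042/81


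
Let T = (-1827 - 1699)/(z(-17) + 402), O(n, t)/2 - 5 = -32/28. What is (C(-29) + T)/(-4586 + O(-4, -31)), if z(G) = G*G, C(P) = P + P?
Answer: 76307/5536292 ≈ 0.013783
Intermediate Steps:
C(P) = 2*P
z(G) = G**2
O(n, t) = 54/7 (O(n, t) = 10 + 2*(-32/28) = 10 + 2*(-32*1/28) = 10 + 2*(-8/7) = 10 - 16/7 = 54/7)
T = -3526/691 (T = (-1827 - 1699)/((-17)**2 + 402) = -3526/(289 + 402) = -3526/691 ≈ -5.1028)
(C(-29) + T)/(-4586 + O(-4, -31)) = (2*(-29) - 3526/691)/(-4586 + 54/7) = (-58 - 3526/691)/(-32048/7) = -43604/691*(-7/32048) = 76307/5536292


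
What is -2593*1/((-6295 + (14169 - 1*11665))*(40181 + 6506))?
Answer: 2593/176990417 ≈ 1.4651e-5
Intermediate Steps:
-2593*1/((-6295 + (14169 - 1*11665))*(40181 + 6506)) = -2593*1/(46687*(-6295 + (14169 - 11665))) = -2593*1/(46687*(-6295 + 2504)) = -2593/(46687*(-3791)) = -2593/(-176990417) = -2593*(-1/176990417) = 2593/176990417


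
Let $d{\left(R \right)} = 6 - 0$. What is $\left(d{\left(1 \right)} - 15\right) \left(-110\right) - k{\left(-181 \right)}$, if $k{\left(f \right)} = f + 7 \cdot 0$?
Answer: $1171$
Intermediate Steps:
$k{\left(f \right)} = f$ ($k{\left(f \right)} = f + 0 = f$)
$d{\left(R \right)} = 6$ ($d{\left(R \right)} = 6 + 0 = 6$)
$\left(d{\left(1 \right)} - 15\right) \left(-110\right) - k{\left(-181 \right)} = \left(6 - 15\right) \left(-110\right) - -181 = \left(-9\right) \left(-110\right) + 181 = 990 + 181 = 1171$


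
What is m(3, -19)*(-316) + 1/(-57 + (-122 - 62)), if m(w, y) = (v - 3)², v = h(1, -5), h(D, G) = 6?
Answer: -685405/241 ≈ -2844.0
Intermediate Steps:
v = 6
m(w, y) = 9 (m(w, y) = (6 - 3)² = 3² = 9)
m(3, -19)*(-316) + 1/(-57 + (-122 - 62)) = 9*(-316) + 1/(-57 + (-122 - 62)) = -2844 + 1/(-57 - 184) = -2844 + 1/(-241) = -2844 - 1/241 = -685405/241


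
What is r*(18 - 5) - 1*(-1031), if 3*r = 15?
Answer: 1096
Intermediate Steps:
r = 5 (r = (⅓)*15 = 5)
r*(18 - 5) - 1*(-1031) = 5*(18 - 5) - 1*(-1031) = 5*13 + 1031 = 65 + 1031 = 1096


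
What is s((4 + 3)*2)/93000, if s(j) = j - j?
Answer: 0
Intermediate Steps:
s(j) = 0
s((4 + 3)*2)/93000 = 0/93000 = 0*(1/93000) = 0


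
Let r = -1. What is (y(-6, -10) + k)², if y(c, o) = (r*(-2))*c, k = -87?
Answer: 9801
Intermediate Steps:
y(c, o) = 2*c (y(c, o) = (-1*(-2))*c = 2*c)
(y(-6, -10) + k)² = (2*(-6) - 87)² = (-12 - 87)² = (-99)² = 9801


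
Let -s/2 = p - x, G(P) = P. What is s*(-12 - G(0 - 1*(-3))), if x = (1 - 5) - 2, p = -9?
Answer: -90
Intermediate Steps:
x = -6 (x = -4 - 2 = -6)
s = 6 (s = -2*(-9 - 1*(-6)) = -2*(-9 + 6) = -2*(-3) = 6)
s*(-12 - G(0 - 1*(-3))) = 6*(-12 - (0 - 1*(-3))) = 6*(-12 - (0 + 3)) = 6*(-12 - 1*3) = 6*(-12 - 3) = 6*(-15) = -90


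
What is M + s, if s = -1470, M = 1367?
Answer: -103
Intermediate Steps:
M + s = 1367 - 1470 = -103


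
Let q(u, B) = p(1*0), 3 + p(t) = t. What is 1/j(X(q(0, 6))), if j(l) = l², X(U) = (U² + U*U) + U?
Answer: 1/225 ≈ 0.0044444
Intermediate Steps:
p(t) = -3 + t
q(u, B) = -3 (q(u, B) = -3 + 1*0 = -3 + 0 = -3)
X(U) = U + 2*U² (X(U) = (U² + U²) + U = 2*U² + U = U + 2*U²)
1/j(X(q(0, 6))) = 1/((-3*(1 + 2*(-3)))²) = 1/((-3*(1 - 6))²) = 1/((-3*(-5))²) = 1/(15²) = 1/225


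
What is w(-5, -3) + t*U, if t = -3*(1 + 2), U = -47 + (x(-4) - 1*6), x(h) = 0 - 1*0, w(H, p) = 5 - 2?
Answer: 480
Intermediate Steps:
w(H, p) = 3
x(h) = 0 (x(h) = 0 + 0 = 0)
U = -53 (U = -47 + (0 - 1*6) = -47 + (0 - 6) = -47 - 6 = -53)
t = -9 (t = -3*3 = -9)
w(-5, -3) + t*U = 3 - 9*(-53) = 3 + 477 = 480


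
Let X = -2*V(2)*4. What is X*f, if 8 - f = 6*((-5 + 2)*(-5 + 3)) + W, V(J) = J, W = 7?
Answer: 560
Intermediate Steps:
X = -16 (X = -2*2*4 = -4*4 = -16)
f = -35 (f = 8 - (6*((-5 + 2)*(-5 + 3)) + 7) = 8 - (6*(-3*(-2)) + 7) = 8 - (6*6 + 7) = 8 - (36 + 7) = 8 - 1*43 = 8 - 43 = -35)
X*f = -16*(-35) = 560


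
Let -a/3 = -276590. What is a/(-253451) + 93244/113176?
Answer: -17569316119/7171142594 ≈ -2.4500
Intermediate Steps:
a = 829770 (a = -3*(-276590) = 829770)
a/(-253451) + 93244/113176 = 829770/(-253451) + 93244/113176 = 829770*(-1/253451) + 93244*(1/113176) = -829770/253451 + 23311/28294 = -17569316119/7171142594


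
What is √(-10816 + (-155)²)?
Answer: √13209 ≈ 114.93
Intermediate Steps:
√(-10816 + (-155)²) = √(-10816 + 24025) = √13209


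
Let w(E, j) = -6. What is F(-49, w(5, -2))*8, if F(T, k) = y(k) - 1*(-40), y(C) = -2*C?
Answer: 416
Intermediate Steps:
F(T, k) = 40 - 2*k (F(T, k) = -2*k - 1*(-40) = -2*k + 40 = 40 - 2*k)
F(-49, w(5, -2))*8 = (40 - 2*(-6))*8 = (40 + 12)*8 = 52*8 = 416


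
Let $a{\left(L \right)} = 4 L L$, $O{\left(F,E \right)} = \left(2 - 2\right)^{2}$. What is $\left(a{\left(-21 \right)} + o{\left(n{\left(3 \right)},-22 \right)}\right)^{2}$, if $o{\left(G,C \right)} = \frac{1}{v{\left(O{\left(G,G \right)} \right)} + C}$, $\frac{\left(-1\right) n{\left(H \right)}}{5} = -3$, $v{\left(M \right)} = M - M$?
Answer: $\frac{1505983249}{484} \approx 3.1115 \cdot 10^{6}$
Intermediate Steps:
$O{\left(F,E \right)} = 0$ ($O{\left(F,E \right)} = 0^{2} = 0$)
$v{\left(M \right)} = 0$
$a{\left(L \right)} = 4 L^{2}$
$n{\left(H \right)} = 15$ ($n{\left(H \right)} = \left(-5\right) \left(-3\right) = 15$)
$o{\left(G,C \right)} = \frac{1}{C}$ ($o{\left(G,C \right)} = \frac{1}{0 + C} = \frac{1}{C}$)
$\left(a{\left(-21 \right)} + o{\left(n{\left(3 \right)},-22 \right)}\right)^{2} = \left(4 \left(-21\right)^{2} + \frac{1}{-22}\right)^{2} = \left(4 \cdot 441 - \frac{1}{22}\right)^{2} = \left(1764 - \frac{1}{22}\right)^{2} = \left(\frac{38807}{22}\right)^{2} = \frac{1505983249}{484}$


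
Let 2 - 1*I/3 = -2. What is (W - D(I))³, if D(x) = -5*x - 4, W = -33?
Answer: 29791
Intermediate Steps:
I = 12 (I = 6 - 3*(-2) = 6 + 6 = 12)
D(x) = -4 - 5*x
(W - D(I))³ = (-33 - (-4 - 5*12))³ = (-33 - (-4 - 60))³ = (-33 - 1*(-64))³ = (-33 + 64)³ = 31³ = 29791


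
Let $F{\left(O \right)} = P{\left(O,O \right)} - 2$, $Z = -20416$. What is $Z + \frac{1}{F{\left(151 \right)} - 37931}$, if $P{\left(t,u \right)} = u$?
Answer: $- \frac{771357313}{37782} \approx -20416.0$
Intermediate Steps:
$F{\left(O \right)} = -2 + O$ ($F{\left(O \right)} = O - 2 = -2 + O$)
$Z + \frac{1}{F{\left(151 \right)} - 37931} = -20416 + \frac{1}{\left(-2 + 151\right) - 37931} = -20416 + \frac{1}{149 - 37931} = -20416 + \frac{1}{-37782} = -20416 - \frac{1}{37782} = - \frac{771357313}{37782}$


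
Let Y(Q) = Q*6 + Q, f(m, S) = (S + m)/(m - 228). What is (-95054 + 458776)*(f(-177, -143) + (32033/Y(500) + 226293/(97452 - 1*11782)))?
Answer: 5558213767700401/1214372250 ≈ 4.5770e+6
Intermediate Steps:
f(m, S) = (S + m)/(-228 + m)
Y(Q) = 7*Q (Y(Q) = 6*Q + Q = 7*Q)
(-95054 + 458776)*(f(-177, -143) + (32033/Y(500) + 226293/(97452 - 1*11782))) = (-95054 + 458776)*((-143 - 177)/(-228 - 177) + (32033/((7*500)) + 226293/(97452 - 1*11782))) = 363722*(-320/(-405) + (32033/3500 + 226293/(97452 - 11782))) = 363722*(-1/405*(-320) + (32033*(1/3500) + 226293/85670)) = 363722*(64/81 + (32033/3500 + 226293*(1/85670))) = 363722*(64/81 + (32033/3500 + 226293/85670)) = 363722*(64/81 + 353629261/29984500) = 363722*(30562978141/2428744500) = 5558213767700401/1214372250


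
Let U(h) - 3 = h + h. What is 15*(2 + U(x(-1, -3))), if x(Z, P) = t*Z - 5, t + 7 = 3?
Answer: 45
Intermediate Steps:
t = -4 (t = -7 + 3 = -4)
x(Z, P) = -5 - 4*Z (x(Z, P) = -4*Z - 5 = -5 - 4*Z)
U(h) = 3 + 2*h (U(h) = 3 + (h + h) = 3 + 2*h)
15*(2 + U(x(-1, -3))) = 15*(2 + (3 + 2*(-5 - 4*(-1)))) = 15*(2 + (3 + 2*(-5 + 4))) = 15*(2 + (3 + 2*(-1))) = 15*(2 + (3 - 2)) = 15*(2 + 1) = 15*3 = 45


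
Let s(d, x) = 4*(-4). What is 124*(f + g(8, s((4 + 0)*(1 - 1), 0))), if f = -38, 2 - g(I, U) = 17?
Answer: -6572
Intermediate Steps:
s(d, x) = -16
g(I, U) = -15 (g(I, U) = 2 - 1*17 = 2 - 17 = -15)
124*(f + g(8, s((4 + 0)*(1 - 1), 0))) = 124*(-38 - 15) = 124*(-53) = -6572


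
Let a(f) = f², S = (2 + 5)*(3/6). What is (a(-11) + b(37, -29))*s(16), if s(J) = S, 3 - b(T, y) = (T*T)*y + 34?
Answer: 278537/2 ≈ 1.3927e+5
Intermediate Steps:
b(T, y) = -31 - y*T² (b(T, y) = 3 - ((T*T)*y + 34) = 3 - (T²*y + 34) = 3 - (y*T² + 34) = 3 - (34 + y*T²) = 3 + (-34 - y*T²) = -31 - y*T²)
S = 7/2 (S = 7*(3*(⅙)) = 7*(½) = 7/2 ≈ 3.5000)
s(J) = 7/2
(a(-11) + b(37, -29))*s(16) = ((-11)² + (-31 - 1*(-29)*37²))*(7/2) = (121 + (-31 - 1*(-29)*1369))*(7/2) = (121 + (-31 + 39701))*(7/2) = (121 + 39670)*(7/2) = 39791*(7/2) = 278537/2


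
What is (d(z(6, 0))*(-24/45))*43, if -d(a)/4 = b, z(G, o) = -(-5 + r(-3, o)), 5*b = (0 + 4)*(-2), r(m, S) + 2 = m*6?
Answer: -11008/75 ≈ -146.77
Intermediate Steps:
r(m, S) = -2 + 6*m (r(m, S) = -2 + m*6 = -2 + 6*m)
b = -8/5 (b = ((0 + 4)*(-2))/5 = (4*(-2))/5 = (⅕)*(-8) = -8/5 ≈ -1.6000)
z(G, o) = 25 (z(G, o) = -(-5 + (-2 + 6*(-3))) = -(-5 + (-2 - 18)) = -(-5 - 20) = -1*(-25) = 25)
d(a) = 32/5 (d(a) = -4*(-8/5) = 32/5)
(d(z(6, 0))*(-24/45))*43 = (32*(-24/45)/5)*43 = (32*(-24*1/45)/5)*43 = ((32/5)*(-8/15))*43 = -256/75*43 = -11008/75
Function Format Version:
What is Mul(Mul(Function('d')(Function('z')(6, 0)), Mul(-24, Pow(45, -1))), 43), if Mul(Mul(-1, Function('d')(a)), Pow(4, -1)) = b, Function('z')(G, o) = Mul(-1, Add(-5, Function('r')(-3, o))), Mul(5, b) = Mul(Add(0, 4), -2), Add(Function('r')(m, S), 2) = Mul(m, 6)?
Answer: Rational(-11008, 75) ≈ -146.77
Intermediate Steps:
Function('r')(m, S) = Add(-2, Mul(6, m)) (Function('r')(m, S) = Add(-2, Mul(m, 6)) = Add(-2, Mul(6, m)))
b = Rational(-8, 5) (b = Mul(Rational(1, 5), Mul(Add(0, 4), -2)) = Mul(Rational(1, 5), Mul(4, -2)) = Mul(Rational(1, 5), -8) = Rational(-8, 5) ≈ -1.6000)
Function('z')(G, o) = 25 (Function('z')(G, o) = Mul(-1, Add(-5, Add(-2, Mul(6, -3)))) = Mul(-1, Add(-5, Add(-2, -18))) = Mul(-1, Add(-5, -20)) = Mul(-1, -25) = 25)
Function('d')(a) = Rational(32, 5) (Function('d')(a) = Mul(-4, Rational(-8, 5)) = Rational(32, 5))
Mul(Mul(Function('d')(Function('z')(6, 0)), Mul(-24, Pow(45, -1))), 43) = Mul(Mul(Rational(32, 5), Mul(-24, Pow(45, -1))), 43) = Mul(Mul(Rational(32, 5), Mul(-24, Rational(1, 45))), 43) = Mul(Mul(Rational(32, 5), Rational(-8, 15)), 43) = Mul(Rational(-256, 75), 43) = Rational(-11008, 75)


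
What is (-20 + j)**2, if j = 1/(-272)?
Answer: 29604481/73984 ≈ 400.15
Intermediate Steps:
j = -1/272 ≈ -0.0036765
(-20 + j)**2 = (-20 - 1/272)**2 = (-5441/272)**2 = 29604481/73984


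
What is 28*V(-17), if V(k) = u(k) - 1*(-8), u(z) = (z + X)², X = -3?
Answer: 11424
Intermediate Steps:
u(z) = (-3 + z)² (u(z) = (z - 3)² = (-3 + z)²)
V(k) = 8 + (-3 + k)² (V(k) = (-3 + k)² - 1*(-8) = (-3 + k)² + 8 = 8 + (-3 + k)²)
28*V(-17) = 28*(8 + (-3 - 17)²) = 28*(8 + (-20)²) = 28*(8 + 400) = 28*408 = 11424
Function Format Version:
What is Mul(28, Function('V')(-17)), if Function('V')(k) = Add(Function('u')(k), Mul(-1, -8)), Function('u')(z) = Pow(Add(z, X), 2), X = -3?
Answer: 11424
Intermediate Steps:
Function('u')(z) = Pow(Add(-3, z), 2) (Function('u')(z) = Pow(Add(z, -3), 2) = Pow(Add(-3, z), 2))
Function('V')(k) = Add(8, Pow(Add(-3, k), 2)) (Function('V')(k) = Add(Pow(Add(-3, k), 2), Mul(-1, -8)) = Add(Pow(Add(-3, k), 2), 8) = Add(8, Pow(Add(-3, k), 2)))
Mul(28, Function('V')(-17)) = Mul(28, Add(8, Pow(Add(-3, -17), 2))) = Mul(28, Add(8, Pow(-20, 2))) = Mul(28, Add(8, 400)) = Mul(28, 408) = 11424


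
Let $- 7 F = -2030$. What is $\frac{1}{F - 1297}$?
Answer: $- \frac{1}{1007} \approx -0.00099305$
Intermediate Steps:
$F = 290$ ($F = \left(- \frac{1}{7}\right) \left(-2030\right) = 290$)
$\frac{1}{F - 1297} = \frac{1}{290 - 1297} = \frac{1}{-1007} = - \frac{1}{1007}$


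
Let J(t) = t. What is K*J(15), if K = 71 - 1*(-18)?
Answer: 1335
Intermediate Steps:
K = 89 (K = 71 + 18 = 89)
K*J(15) = 89*15 = 1335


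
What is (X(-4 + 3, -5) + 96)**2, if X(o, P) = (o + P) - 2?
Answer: 7744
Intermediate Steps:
X(o, P) = -2 + P + o (X(o, P) = (P + o) - 2 = -2 + P + o)
(X(-4 + 3, -5) + 96)**2 = ((-2 - 5 + (-4 + 3)) + 96)**2 = ((-2 - 5 - 1) + 96)**2 = (-8 + 96)**2 = 88**2 = 7744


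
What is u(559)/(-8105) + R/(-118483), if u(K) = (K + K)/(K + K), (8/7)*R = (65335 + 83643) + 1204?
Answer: -4260761817/3841218860 ≈ -1.1092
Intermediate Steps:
R = 525637/4 (R = 7*((65335 + 83643) + 1204)/8 = 7*(148978 + 1204)/8 = (7/8)*150182 = 525637/4 ≈ 1.3141e+5)
u(K) = 1 (u(K) = (2*K)/((2*K)) = (2*K)*(1/(2*K)) = 1)
u(559)/(-8105) + R/(-118483) = 1/(-8105) + (525637/4)/(-118483) = 1*(-1/8105) + (525637/4)*(-1/118483) = -1/8105 - 525637/473932 = -4260761817/3841218860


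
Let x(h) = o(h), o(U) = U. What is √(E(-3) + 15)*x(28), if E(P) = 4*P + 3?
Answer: 28*√6 ≈ 68.586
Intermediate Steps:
E(P) = 3 + 4*P
x(h) = h
√(E(-3) + 15)*x(28) = √((3 + 4*(-3)) + 15)*28 = √((3 - 12) + 15)*28 = √(-9 + 15)*28 = √6*28 = 28*√6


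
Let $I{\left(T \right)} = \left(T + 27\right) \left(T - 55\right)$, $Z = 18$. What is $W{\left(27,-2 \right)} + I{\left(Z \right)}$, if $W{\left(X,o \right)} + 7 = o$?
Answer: $-1674$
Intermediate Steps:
$W{\left(X,o \right)} = -7 + o$
$I{\left(T \right)} = \left(-55 + T\right) \left(27 + T\right)$ ($I{\left(T \right)} = \left(27 + T\right) \left(-55 + T\right) = \left(-55 + T\right) \left(27 + T\right)$)
$W{\left(27,-2 \right)} + I{\left(Z \right)} = \left(-7 - 2\right) - \left(1989 - 324\right) = -9 - 1665 = -1674$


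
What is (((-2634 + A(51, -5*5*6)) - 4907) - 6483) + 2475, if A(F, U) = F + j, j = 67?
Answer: -11431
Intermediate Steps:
A(F, U) = 67 + F (A(F, U) = F + 67 = 67 + F)
(((-2634 + A(51, -5*5*6)) - 4907) - 6483) + 2475 = (((-2634 + (67 + 51)) - 4907) - 6483) + 2475 = (((-2634 + 118) - 4907) - 6483) + 2475 = ((-2516 - 4907) - 6483) + 2475 = (-7423 - 6483) + 2475 = -13906 + 2475 = -11431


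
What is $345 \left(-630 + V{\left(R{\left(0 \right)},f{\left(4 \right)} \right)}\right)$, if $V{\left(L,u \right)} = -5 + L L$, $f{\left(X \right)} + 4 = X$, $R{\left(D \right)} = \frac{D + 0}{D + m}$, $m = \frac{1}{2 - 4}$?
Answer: $-219075$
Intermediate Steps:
$m = - \frac{1}{2}$ ($m = \frac{1}{-2} = - \frac{1}{2} \approx -0.5$)
$R{\left(D \right)} = \frac{D}{- \frac{1}{2} + D}$ ($R{\left(D \right)} = \frac{D + 0}{D - \frac{1}{2}} = \frac{D}{- \frac{1}{2} + D}$)
$f{\left(X \right)} = -4 + X$
$V{\left(L,u \right)} = -5 + L^{2}$
$345 \left(-630 + V{\left(R{\left(0 \right)},f{\left(4 \right)} \right)}\right) = 345 \left(-630 - \left(5 - \left(2 \cdot 0 \frac{1}{-1 + 2 \cdot 0}\right)^{2}\right)\right) = 345 \left(-630 - \left(5 - \left(2 \cdot 0 \frac{1}{-1 + 0}\right)^{2}\right)\right) = 345 \left(-630 - \left(5 - \left(2 \cdot 0 \frac{1}{-1}\right)^{2}\right)\right) = 345 \left(-630 - \left(5 - \left(2 \cdot 0 \left(-1\right)\right)^{2}\right)\right) = 345 \left(-630 - \left(5 - 0^{2}\right)\right) = 345 \left(-630 + \left(-5 + 0\right)\right) = 345 \left(-630 - 5\right) = 345 \left(-635\right) = -219075$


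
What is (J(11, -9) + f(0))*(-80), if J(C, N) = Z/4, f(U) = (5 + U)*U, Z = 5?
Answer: -100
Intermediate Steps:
f(U) = U*(5 + U)
J(C, N) = 5/4
(J(11, -9) + f(0))*(-80) = (5/4 + 0*(5 + 0))*(-80) = (5/4 + 0*5)*(-80) = (5/4 + 0)*(-80) = (5/4)*(-80) = -100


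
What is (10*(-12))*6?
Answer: -720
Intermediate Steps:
(10*(-12))*6 = -120*6 = -720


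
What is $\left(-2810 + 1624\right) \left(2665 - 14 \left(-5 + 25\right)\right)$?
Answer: $-2828610$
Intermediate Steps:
$\left(-2810 + 1624\right) \left(2665 - 14 \left(-5 + 25\right)\right) = - 1186 \left(2665 - 280\right) = \left(-1186\right) 2385 = -2828610$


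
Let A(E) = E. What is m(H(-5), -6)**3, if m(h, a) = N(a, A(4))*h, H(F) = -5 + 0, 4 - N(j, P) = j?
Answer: -125000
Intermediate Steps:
N(j, P) = 4 - j
H(F) = -5
m(h, a) = h*(4 - a) (m(h, a) = (4 - a)*h = h*(4 - a))
m(H(-5), -6)**3 = (-5*(4 - 1*(-6)))**3 = (-5*(4 + 6))**3 = (-5*10)**3 = (-50)**3 = -125000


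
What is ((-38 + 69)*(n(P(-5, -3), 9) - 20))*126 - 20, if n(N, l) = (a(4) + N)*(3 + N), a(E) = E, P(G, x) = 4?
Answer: 140596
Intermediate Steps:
n(N, l) = (3 + N)*(4 + N) (n(N, l) = (4 + N)*(3 + N) = (3 + N)*(4 + N))
((-38 + 69)*(n(P(-5, -3), 9) - 20))*126 - 20 = ((-38 + 69)*((12 + 4**2 + 7*4) - 20))*126 - 20 = (31*((12 + 16 + 28) - 20))*126 - 20 = (31*(56 - 20))*126 - 20 = (31*36)*126 - 20 = 1116*126 - 20 = 140616 - 20 = 140596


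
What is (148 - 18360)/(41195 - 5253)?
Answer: -9106/17971 ≈ -0.50671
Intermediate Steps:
(148 - 18360)/(41195 - 5253) = -18212/35942 = -18212*1/35942 = -9106/17971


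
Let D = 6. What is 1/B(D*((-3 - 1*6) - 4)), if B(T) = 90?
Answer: 1/90 ≈ 0.011111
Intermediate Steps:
1/B(D*((-3 - 1*6) - 4)) = 1/90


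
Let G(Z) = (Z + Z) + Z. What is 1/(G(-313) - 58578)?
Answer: -1/59517 ≈ -1.6802e-5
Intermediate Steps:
G(Z) = 3*Z (G(Z) = 2*Z + Z = 3*Z)
1/(G(-313) - 58578) = 1/(3*(-313) - 58578) = 1/(-939 - 58578) = 1/(-59517) = -1/59517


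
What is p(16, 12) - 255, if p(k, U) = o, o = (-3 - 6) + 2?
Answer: -262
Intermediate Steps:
o = -7 (o = -9 + 2 = -7)
p(k, U) = -7
p(16, 12) - 255 = -7 - 255 = -262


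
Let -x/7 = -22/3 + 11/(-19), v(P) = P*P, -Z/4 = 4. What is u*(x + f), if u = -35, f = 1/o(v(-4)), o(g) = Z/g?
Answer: -108500/57 ≈ -1903.5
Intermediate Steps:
Z = -16 (Z = -4*4 = -16)
v(P) = P²
o(g) = -16/g
f = -1 (f = 1/(-16/((-4)²)) = 1/(-16/16) = 1/(-16*1/16) = 1/(-1) = -1)
x = 3157/57 (x = -7*(-22/3 + 11/(-19)) = -7*(-22*⅓ + 11*(-1/19)) = -7*(-22/3 - 11/19) = -7*(-451/57) = 3157/57 ≈ 55.386)
u*(x + f) = -35*(3157/57 - 1) = -35*3100/57 = -108500/57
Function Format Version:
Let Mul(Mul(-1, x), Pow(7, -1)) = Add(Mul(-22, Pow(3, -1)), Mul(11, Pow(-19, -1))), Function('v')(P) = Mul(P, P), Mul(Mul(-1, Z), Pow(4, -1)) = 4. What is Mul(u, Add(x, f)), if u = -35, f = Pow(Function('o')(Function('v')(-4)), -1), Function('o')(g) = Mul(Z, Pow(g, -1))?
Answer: Rational(-108500, 57) ≈ -1903.5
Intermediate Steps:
Z = -16 (Z = Mul(-4, 4) = -16)
Function('v')(P) = Pow(P, 2)
Function('o')(g) = Mul(-16, Pow(g, -1))
f = -1 (f = Pow(Mul(-16, Pow(Pow(-4, 2), -1)), -1) = Pow(Mul(-16, Pow(16, -1)), -1) = Pow(Mul(-16, Rational(1, 16)), -1) = Pow(-1, -1) = -1)
x = Rational(3157, 57) (x = Mul(-7, Add(Mul(-22, Pow(3, -1)), Mul(11, Pow(-19, -1)))) = Mul(-7, Add(Mul(-22, Rational(1, 3)), Mul(11, Rational(-1, 19)))) = Mul(-7, Add(Rational(-22, 3), Rational(-11, 19))) = Mul(-7, Rational(-451, 57)) = Rational(3157, 57) ≈ 55.386)
Mul(u, Add(x, f)) = Mul(-35, Add(Rational(3157, 57), -1)) = Mul(-35, Rational(3100, 57)) = Rational(-108500, 57)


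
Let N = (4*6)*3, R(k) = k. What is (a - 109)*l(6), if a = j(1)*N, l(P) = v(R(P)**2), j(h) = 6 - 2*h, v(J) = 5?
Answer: 895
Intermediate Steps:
N = 72 (N = 24*3 = 72)
l(P) = 5
a = 288 (a = (6 - 2*1)*72 = (6 - 2)*72 = 4*72 = 288)
(a - 109)*l(6) = (288 - 109)*5 = 179*5 = 895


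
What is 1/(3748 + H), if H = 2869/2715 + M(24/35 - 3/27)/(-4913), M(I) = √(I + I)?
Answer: 1556438599104704735/5835176592221883709111 + 804773965*√12670/5835176592221883709111 ≈ 0.00026673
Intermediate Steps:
M(I) = √2*√I (M(I) = √(2*I) = √2*√I)
H = 2869/2715 - √12670/515865 (H = 2869/2715 + (√2*√(24/35 - 3/27))/(-4913) = 2869*(1/2715) + (√2*√(24*(1/35) - 3*1/27))*(-1/4913) = 2869/2715 + (√2*√(24/35 - ⅑))*(-1/4913) = 2869/2715 + (√2*√(181/315))*(-1/4913) = 2869/2715 + (√2*(√6335/105))*(-1/4913) = 2869/2715 + (√12670/105)*(-1/4913) = 2869/2715 - √12670/515865 ≈ 1.0565)
1/(3748 + H) = 1/(3748 + (2869/2715 - √12670/515865)) = 1/(10178689/2715 - √12670/515865)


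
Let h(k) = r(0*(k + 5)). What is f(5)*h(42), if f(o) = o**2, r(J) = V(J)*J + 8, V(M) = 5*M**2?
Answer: 200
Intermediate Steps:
r(J) = 8 + 5*J**3 (r(J) = (5*J**2)*J + 8 = 5*J**3 + 8 = 8 + 5*J**3)
h(k) = 8 (h(k) = 8 + 5*(0*(k + 5))**3 = 8 + 5*(0*(5 + k))**3 = 8 + 5*0**3 = 8 + 5*0 = 8 + 0 = 8)
f(5)*h(42) = 5**2*8 = 25*8 = 200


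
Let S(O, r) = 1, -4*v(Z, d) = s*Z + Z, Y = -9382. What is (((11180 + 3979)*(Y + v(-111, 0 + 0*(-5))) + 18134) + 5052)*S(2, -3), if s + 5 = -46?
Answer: -326463329/2 ≈ -1.6323e+8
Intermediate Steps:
s = -51 (s = -5 - 46 = -51)
v(Z, d) = 25*Z/2 (v(Z, d) = -(-51*Z + Z)/4 = -(-25)*Z/2 = 25*Z/2)
(((11180 + 3979)*(Y + v(-111, 0 + 0*(-5))) + 18134) + 5052)*S(2, -3) = (((11180 + 3979)*(-9382 + (25/2)*(-111)) + 18134) + 5052)*1 = ((15159*(-9382 - 2775/2) + 18134) + 5052)*1 = ((15159*(-21539/2) + 18134) + 5052)*1 = ((-326509701/2 + 18134) + 5052)*1 = (-326473433/2 + 5052)*1 = -326463329/2*1 = -326463329/2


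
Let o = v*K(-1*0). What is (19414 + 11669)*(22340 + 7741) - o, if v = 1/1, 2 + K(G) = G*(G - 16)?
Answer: 935007725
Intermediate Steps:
K(G) = -2 + G*(-16 + G) (K(G) = -2 + G*(G - 16) = -2 + G*(-16 + G))
v = 1
o = -2 (o = 1*(-2 + (-1*0)² - (-16)*0) = 1*(-2 + 0² - 16*0) = 1*(-2 + 0 + 0) = 1*(-2) = -2)
(19414 + 11669)*(22340 + 7741) - o = (19414 + 11669)*(22340 + 7741) - 1*(-2) = 31083*30081 + 2 = 935007723 + 2 = 935007725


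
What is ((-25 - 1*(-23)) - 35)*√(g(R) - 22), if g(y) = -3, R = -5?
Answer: -185*I ≈ -185.0*I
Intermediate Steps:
((-25 - 1*(-23)) - 35)*√(g(R) - 22) = ((-25 - 1*(-23)) - 35)*√(-3 - 22) = ((-25 + 23) - 35)*√(-25) = (-2 - 35)*(5*I) = -185*I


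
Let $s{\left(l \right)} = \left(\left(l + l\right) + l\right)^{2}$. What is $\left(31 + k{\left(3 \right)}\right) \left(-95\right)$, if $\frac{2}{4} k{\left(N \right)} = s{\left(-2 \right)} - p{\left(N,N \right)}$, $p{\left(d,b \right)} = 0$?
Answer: $-9785$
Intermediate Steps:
$s{\left(l \right)} = 9 l^{2}$ ($s{\left(l \right)} = \left(2 l + l\right)^{2} = \left(3 l\right)^{2} = 9 l^{2}$)
$k{\left(N \right)} = 72$ ($k{\left(N \right)} = 2 \left(9 \left(-2\right)^{2} - 0\right) = 2 \left(9 \cdot 4 + 0\right) = 2 \left(36 + 0\right) = 2 \cdot 36 = 72$)
$\left(31 + k{\left(3 \right)}\right) \left(-95\right) = \left(31 + 72\right) \left(-95\right) = 103 \left(-95\right) = -9785$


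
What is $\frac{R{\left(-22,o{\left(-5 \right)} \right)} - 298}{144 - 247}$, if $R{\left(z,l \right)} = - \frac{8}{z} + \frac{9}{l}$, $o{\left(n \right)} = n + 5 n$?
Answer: $\frac{32773}{11330} \approx 2.8926$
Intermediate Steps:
$o{\left(n \right)} = 6 n$
$\frac{R{\left(-22,o{\left(-5 \right)} \right)} - 298}{144 - 247} = \frac{\left(- \frac{8}{-22} + \frac{9}{6 \left(-5\right)}\right) - 298}{144 - 247} = \frac{\left(\left(-8\right) \left(- \frac{1}{22}\right) + \frac{9}{-30}\right) - 298}{-103} = \left(\left(\frac{4}{11} + 9 \left(- \frac{1}{30}\right)\right) - 298\right) \left(- \frac{1}{103}\right) = \left(\left(\frac{4}{11} - \frac{3}{10}\right) - 298\right) \left(- \frac{1}{103}\right) = \left(\frac{7}{110} - 298\right) \left(- \frac{1}{103}\right) = \left(- \frac{32773}{110}\right) \left(- \frac{1}{103}\right) = \frac{32773}{11330}$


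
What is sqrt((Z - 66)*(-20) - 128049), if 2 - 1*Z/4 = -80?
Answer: I*sqrt(133289) ≈ 365.09*I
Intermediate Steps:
Z = 328 (Z = 8 - 4*(-80) = 8 + 320 = 328)
sqrt((Z - 66)*(-20) - 128049) = sqrt((328 - 66)*(-20) - 128049) = sqrt(262*(-20) - 128049) = sqrt(-5240 - 128049) = sqrt(-133289) = I*sqrt(133289)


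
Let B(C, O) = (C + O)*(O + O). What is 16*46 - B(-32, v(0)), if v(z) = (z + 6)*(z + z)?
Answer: 736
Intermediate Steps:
v(z) = 2*z*(6 + z) (v(z) = (6 + z)*(2*z) = 2*z*(6 + z))
B(C, O) = 2*O*(C + O) (B(C, O) = (C + O)*(2*O) = 2*O*(C + O))
16*46 - B(-32, v(0)) = 16*46 - 2*2*0*(6 + 0)*(-32 + 2*0*(6 + 0)) = 736 - 2*2*0*6*(-32 + 2*0*6) = 736 - 2*0*(-32 + 0) = 736 - 2*0*(-32) = 736 - 1*0 = 736 + 0 = 736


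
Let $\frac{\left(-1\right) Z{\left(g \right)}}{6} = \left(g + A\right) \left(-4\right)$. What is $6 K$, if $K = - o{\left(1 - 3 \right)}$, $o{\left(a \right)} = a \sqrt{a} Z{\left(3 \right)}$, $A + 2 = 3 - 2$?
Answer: $576 i \sqrt{2} \approx 814.59 i$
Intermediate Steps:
$A = -1$ ($A = -2 + \left(3 - 2\right) = -2 + 1 = -1$)
$Z{\left(g \right)} = -24 + 24 g$ ($Z{\left(g \right)} = - 6 \left(g - 1\right) \left(-4\right) = - 6 \left(-1 + g\right) \left(-4\right) = - 6 \left(4 - 4 g\right) = -24 + 24 g$)
$o{\left(a \right)} = 48 a^{\frac{3}{2}}$ ($o{\left(a \right)} = a \sqrt{a} \left(-24 + 24 \cdot 3\right) = a^{\frac{3}{2}} \left(-24 + 72\right) = a^{\frac{3}{2}} \cdot 48 = 48 a^{\frac{3}{2}}$)
$K = 96 i \sqrt{2}$ ($K = - 48 \left(1 - 3\right)^{\frac{3}{2}} = - 48 \left(-2\right)^{\frac{3}{2}} = - 48 \left(- 2 i \sqrt{2}\right) = - \left(-96\right) i \sqrt{2} = 96 i \sqrt{2} \approx 135.76 i$)
$6 K = 6 \cdot 96 i \sqrt{2} = 576 i \sqrt{2}$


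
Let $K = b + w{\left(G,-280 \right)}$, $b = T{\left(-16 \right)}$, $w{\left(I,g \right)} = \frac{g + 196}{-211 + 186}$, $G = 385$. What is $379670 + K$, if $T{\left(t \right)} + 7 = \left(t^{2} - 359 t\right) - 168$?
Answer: $\frac{9637459}{25} \approx 3.855 \cdot 10^{5}$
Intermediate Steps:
$T{\left(t \right)} = -175 + t^{2} - 359 t$ ($T{\left(t \right)} = -7 - \left(168 - t^{2} + 359 t\right) = -175 + t^{2} - 359 t$)
$w{\left(I,g \right)} = - \frac{196}{25} - \frac{g}{25}$ ($w{\left(I,g \right)} = \frac{196 + g}{-25} = \left(196 + g\right) \left(- \frac{1}{25}\right) = - \frac{196}{25} - \frac{g}{25}$)
$b = 5825$ ($b = -175 + \left(-16\right)^{2} - -5744 = -175 + 256 + 5744 = 5825$)
$K = \frac{145709}{25}$ ($K = 5825 - - \frac{84}{25} = 5825 + \left(- \frac{196}{25} + \frac{56}{5}\right) = 5825 + \frac{84}{25} = \frac{145709}{25} \approx 5828.4$)
$379670 + K = 379670 + \frac{145709}{25} = \frac{9637459}{25}$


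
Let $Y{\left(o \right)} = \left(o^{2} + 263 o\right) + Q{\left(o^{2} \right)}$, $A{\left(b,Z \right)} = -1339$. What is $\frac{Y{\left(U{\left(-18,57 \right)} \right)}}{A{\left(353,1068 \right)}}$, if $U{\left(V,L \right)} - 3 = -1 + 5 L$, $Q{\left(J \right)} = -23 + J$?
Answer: $- \frac{2332}{13} \approx -179.38$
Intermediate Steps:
$U{\left(V,L \right)} = 2 + 5 L$ ($U{\left(V,L \right)} = 3 + \left(-1 + 5 L\right) = 2 + 5 L$)
$Y{\left(o \right)} = -23 + 2 o^{2} + 263 o$ ($Y{\left(o \right)} = \left(o^{2} + 263 o\right) + \left(-23 + o^{2}\right) = -23 + 2 o^{2} + 263 o$)
$\frac{Y{\left(U{\left(-18,57 \right)} \right)}}{A{\left(353,1068 \right)}} = \frac{-23 + 2 \left(2 + 5 \cdot 57\right)^{2} + 263 \left(2 + 5 \cdot 57\right)}{-1339} = \left(-23 + 2 \left(2 + 285\right)^{2} + 263 \left(2 + 285\right)\right) \left(- \frac{1}{1339}\right) = \left(-23 + 2 \cdot 287^{2} + 263 \cdot 287\right) \left(- \frac{1}{1339}\right) = \left(-23 + 2 \cdot 82369 + 75481\right) \left(- \frac{1}{1339}\right) = \left(-23 + 164738 + 75481\right) \left(- \frac{1}{1339}\right) = 240196 \left(- \frac{1}{1339}\right) = - \frac{2332}{13}$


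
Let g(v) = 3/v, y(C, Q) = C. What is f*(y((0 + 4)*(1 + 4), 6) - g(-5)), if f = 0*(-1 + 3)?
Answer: 0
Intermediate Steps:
f = 0 (f = 0*2 = 0)
f*(y((0 + 4)*(1 + 4), 6) - g(-5)) = 0*((0 + 4)*(1 + 4) - 3/(-5)) = 0*(4*5 - 3*(-1)/5) = 0*(20 - 1*(-⅗)) = 0*(20 + ⅗) = 0*(103/5) = 0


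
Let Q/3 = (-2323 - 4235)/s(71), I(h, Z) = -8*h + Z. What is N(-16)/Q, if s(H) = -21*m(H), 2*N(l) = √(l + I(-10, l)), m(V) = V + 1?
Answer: 168*√3/1093 ≈ 0.26623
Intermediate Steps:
m(V) = 1 + V
I(h, Z) = Z - 8*h
N(l) = √(80 + 2*l)/2 (N(l) = √(l + (l - 8*(-10)))/2 = √(l + (l + 80))/2 = √(l + (80 + l))/2 = √(80 + 2*l)/2)
s(H) = -21 - 21*H (s(H) = -21*(1 + H) = -21 - 21*H)
Q = 1093/84 (Q = 3*((-2323 - 4235)/(-21 - 21*71)) = 3*(-6558/(-21 - 1491)) = 3*(-6558/(-1512)) = 3*(-6558*(-1/1512)) = 3*(1093/252) = 1093/84 ≈ 13.012)
N(-16)/Q = (√(80 + 2*(-16))/2)/(1093/84) = (√(80 - 32)/2)*(84/1093) = (√48/2)*(84/1093) = ((4*√3)/2)*(84/1093) = (2*√3)*(84/1093) = 168*√3/1093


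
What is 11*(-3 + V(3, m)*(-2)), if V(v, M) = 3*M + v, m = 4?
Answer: -363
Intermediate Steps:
V(v, M) = v + 3*M
11*(-3 + V(3, m)*(-2)) = 11*(-3 + (3 + 3*4)*(-2)) = 11*(-3 + (3 + 12)*(-2)) = 11*(-3 + 15*(-2)) = 11*(-3 - 30) = 11*(-33) = -363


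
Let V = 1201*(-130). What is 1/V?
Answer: -1/156130 ≈ -6.4049e-6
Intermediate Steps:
V = -156130
1/V = 1/(-156130) = -1/156130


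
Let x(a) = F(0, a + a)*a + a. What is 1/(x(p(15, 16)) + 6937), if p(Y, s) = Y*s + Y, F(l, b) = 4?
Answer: 1/8212 ≈ 0.00012177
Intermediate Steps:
p(Y, s) = Y + Y*s
x(a) = 5*a (x(a) = 4*a + a = 5*a)
1/(x(p(15, 16)) + 6937) = 1/(5*(15*(1 + 16)) + 6937) = 1/(5*(15*17) + 6937) = 1/(5*255 + 6937) = 1/(1275 + 6937) = 1/8212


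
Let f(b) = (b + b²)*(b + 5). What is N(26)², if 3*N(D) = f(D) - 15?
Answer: 52548001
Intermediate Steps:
f(b) = (5 + b)*(b + b²) (f(b) = (b + b²)*(5 + b) = (5 + b)*(b + b²))
N(D) = -5 + D*(5 + D² + 6*D)/3 (N(D) = (D*(5 + D² + 6*D) - 15)/3 = (-15 + D*(5 + D² + 6*D))/3 = -5 + D*(5 + D² + 6*D)/3)
N(26)² = (-5 + (⅓)*26*(5 + 26² + 6*26))² = (-5 + (⅓)*26*(5 + 676 + 156))² = (-5 + (⅓)*26*837)² = (-5 + 7254)² = 7249² = 52548001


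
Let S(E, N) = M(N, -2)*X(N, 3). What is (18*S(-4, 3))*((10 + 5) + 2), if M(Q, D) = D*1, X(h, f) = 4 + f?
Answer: -4284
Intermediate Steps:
M(Q, D) = D
S(E, N) = -14 (S(E, N) = -2*(4 + 3) = -2*7 = -14)
(18*S(-4, 3))*((10 + 5) + 2) = (18*(-14))*((10 + 5) + 2) = -252*(15 + 2) = -252*17 = -4284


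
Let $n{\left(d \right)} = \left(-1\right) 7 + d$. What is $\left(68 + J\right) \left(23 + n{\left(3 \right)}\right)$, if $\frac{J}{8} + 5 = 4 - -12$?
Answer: $2964$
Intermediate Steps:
$J = 88$ ($J = -40 + 8 \left(4 - -12\right) = -40 + 8 \left(4 + 12\right) = -40 + 8 \cdot 16 = -40 + 128 = 88$)
$n{\left(d \right)} = -7 + d$
$\left(68 + J\right) \left(23 + n{\left(3 \right)}\right) = \left(68 + 88\right) \left(23 + \left(-7 + 3\right)\right) = 156 \left(23 - 4\right) = 156 \cdot 19 = 2964$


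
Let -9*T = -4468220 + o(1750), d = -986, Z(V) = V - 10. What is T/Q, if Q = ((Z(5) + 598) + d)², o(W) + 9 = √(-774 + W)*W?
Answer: 4468229/1390041 - 7000*√61/1390041 ≈ 3.1751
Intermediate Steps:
Z(V) = -10 + V
o(W) = -9 + W*√(-774 + W) (o(W) = -9 + √(-774 + W)*W = -9 + W*√(-774 + W))
T = 4468229/9 - 7000*√61/9 (T = -(-4468220 + (-9 + 1750*√(-774 + 1750)))/9 = -(-4468220 + (-9 + 1750*√976))/9 = -(-4468220 + (-9 + 1750*(4*√61)))/9 = -(-4468220 + (-9 + 7000*√61))/9 = -(-4468229 + 7000*√61)/9 = 4468229/9 - 7000*√61/9 ≈ 4.9040e+5)
Q = 154449 (Q = (((-10 + 5) + 598) - 986)² = ((-5 + 598) - 986)² = (593 - 986)² = (-393)² = 154449)
T/Q = (4468229/9 - 7000*√61/9)/154449 = (4468229/9 - 7000*√61/9)*(1/154449) = 4468229/1390041 - 7000*√61/1390041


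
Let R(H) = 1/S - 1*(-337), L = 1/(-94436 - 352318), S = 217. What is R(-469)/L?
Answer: -4667302860/31 ≈ -1.5056e+8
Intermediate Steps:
L = -1/446754 (L = 1/(-446754) = -1/446754 ≈ -2.2384e-6)
R(H) = 73130/217 (R(H) = 1/217 - 1*(-337) = 1/217 + 337 = 73130/217)
R(-469)/L = 73130/(217*(-1/446754)) = (73130/217)*(-446754) = -4667302860/31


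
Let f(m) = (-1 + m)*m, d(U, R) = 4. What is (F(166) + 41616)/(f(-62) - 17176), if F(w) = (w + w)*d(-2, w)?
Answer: -21472/6635 ≈ -3.2362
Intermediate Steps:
f(m) = m*(-1 + m)
F(w) = 8*w (F(w) = (w + w)*4 = (2*w)*4 = 8*w)
(F(166) + 41616)/(f(-62) - 17176) = (8*166 + 41616)/(-62*(-1 - 62) - 17176) = (1328 + 41616)/(-62*(-63) - 17176) = 42944/(3906 - 17176) = 42944/(-13270) = 42944*(-1/13270) = -21472/6635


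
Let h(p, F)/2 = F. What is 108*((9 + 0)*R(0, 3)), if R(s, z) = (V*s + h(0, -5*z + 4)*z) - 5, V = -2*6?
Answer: -69012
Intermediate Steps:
V = -12
h(p, F) = 2*F
R(s, z) = -5 - 12*s + z*(8 - 10*z) (R(s, z) = (-12*s + (2*(-5*z + 4))*z) - 5 = (-12*s + (2*(4 - 5*z))*z) - 5 = (-12*s + (8 - 10*z)*z) - 5 = (-12*s + z*(8 - 10*z)) - 5 = -5 - 12*s + z*(8 - 10*z))
108*((9 + 0)*R(0, 3)) = 108*((9 + 0)*(-5 - 12*0 - 10*3² + 8*3)) = 108*(9*(-5 + 0 - 10*9 + 24)) = 108*(9*(-5 + 0 - 90 + 24)) = 108*(9*(-71)) = 108*(-639) = -69012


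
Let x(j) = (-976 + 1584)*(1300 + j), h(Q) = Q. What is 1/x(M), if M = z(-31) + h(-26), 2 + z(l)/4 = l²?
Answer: 1/3106880 ≈ 3.2187e-7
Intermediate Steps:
z(l) = -8 + 4*l²
M = 3810 (M = (-8 + 4*(-31)²) - 26 = (-8 + 4*961) - 26 = (-8 + 3844) - 26 = 3836 - 26 = 3810)
x(j) = 790400 + 608*j (x(j) = 608*(1300 + j) = 790400 + 608*j)
1/x(M) = 1/(790400 + 608*3810) = 1/(790400 + 2316480) = 1/3106880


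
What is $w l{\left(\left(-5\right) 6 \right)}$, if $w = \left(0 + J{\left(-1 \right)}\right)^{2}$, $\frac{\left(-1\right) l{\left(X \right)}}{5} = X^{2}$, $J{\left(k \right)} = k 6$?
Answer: $-162000$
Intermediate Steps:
$J{\left(k \right)} = 6 k$
$l{\left(X \right)} = - 5 X^{2}$
$w = 36$ ($w = \left(0 + 6 \left(-1\right)\right)^{2} = \left(0 - 6\right)^{2} = \left(-6\right)^{2} = 36$)
$w l{\left(\left(-5\right) 6 \right)} = 36 \left(- 5 \left(\left(-5\right) 6\right)^{2}\right) = 36 \left(- 5 \left(-30\right)^{2}\right) = 36 \left(\left(-5\right) 900\right) = 36 \left(-4500\right) = -162000$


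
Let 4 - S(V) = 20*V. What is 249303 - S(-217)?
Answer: 244959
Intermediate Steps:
S(V) = 4 - 20*V
249303 - S(-217) = 249303 - (4 - 20*(-217)) = 249303 - (4 + 4340) = 249303 - 1*4344 = 249303 - 4344 = 244959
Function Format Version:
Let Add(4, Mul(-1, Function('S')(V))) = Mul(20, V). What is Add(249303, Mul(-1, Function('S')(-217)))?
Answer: 244959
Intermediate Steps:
Function('S')(V) = Add(4, Mul(-20, V)) (Function('S')(V) = Add(4, Mul(-1, Mul(20, V))) = Add(4, Mul(-20, V)))
Add(249303, Mul(-1, Function('S')(-217))) = Add(249303, Mul(-1, Add(4, Mul(-20, -217)))) = Add(249303, Mul(-1, Add(4, 4340))) = Add(249303, Mul(-1, 4344)) = Add(249303, -4344) = 244959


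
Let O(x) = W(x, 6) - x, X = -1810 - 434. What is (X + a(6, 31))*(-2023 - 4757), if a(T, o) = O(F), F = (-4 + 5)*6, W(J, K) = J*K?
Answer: 15010920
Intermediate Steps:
F = 6 (F = 1*6 = 6)
X = -2244
O(x) = 5*x (O(x) = x*6 - x = 6*x - x = 5*x)
a(T, o) = 30 (a(T, o) = 5*6 = 30)
(X + a(6, 31))*(-2023 - 4757) = (-2244 + 30)*(-2023 - 4757) = -2214*(-6780) = 15010920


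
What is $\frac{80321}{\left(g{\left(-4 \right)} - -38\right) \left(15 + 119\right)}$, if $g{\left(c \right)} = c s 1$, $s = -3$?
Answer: $\frac{80321}{6700} \approx 11.988$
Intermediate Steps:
$g{\left(c \right)} = - 3 c$ ($g{\left(c \right)} = c \left(-3\right) 1 = - 3 c 1 = - 3 c$)
$\frac{80321}{\left(g{\left(-4 \right)} - -38\right) \left(15 + 119\right)} = \frac{80321}{\left(\left(-3\right) \left(-4\right) - -38\right) \left(15 + 119\right)} = \frac{80321}{\left(12 + 38\right) 134} = \frac{80321}{50 \cdot 134} = \frac{80321}{6700}$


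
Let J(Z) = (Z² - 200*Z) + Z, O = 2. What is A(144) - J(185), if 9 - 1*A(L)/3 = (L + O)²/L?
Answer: 26075/12 ≈ 2172.9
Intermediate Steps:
J(Z) = Z² - 199*Z
A(L) = 27 - 3*(2 + L)²/L (A(L) = 27 - 3*(L + 2)²/L = 27 - 3*(2 + L)²/L)
A(144) - J(185) = (27 - 3*(2 + 144)²/144) - 185*(-199 + 185) = (27 - 3*1/144*146²) - 185*(-14) = (27 - 3*1/144*21316) - 1*(-2590) = (27 - 5329/12) + 2590 = -5005/12 + 2590 = 26075/12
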